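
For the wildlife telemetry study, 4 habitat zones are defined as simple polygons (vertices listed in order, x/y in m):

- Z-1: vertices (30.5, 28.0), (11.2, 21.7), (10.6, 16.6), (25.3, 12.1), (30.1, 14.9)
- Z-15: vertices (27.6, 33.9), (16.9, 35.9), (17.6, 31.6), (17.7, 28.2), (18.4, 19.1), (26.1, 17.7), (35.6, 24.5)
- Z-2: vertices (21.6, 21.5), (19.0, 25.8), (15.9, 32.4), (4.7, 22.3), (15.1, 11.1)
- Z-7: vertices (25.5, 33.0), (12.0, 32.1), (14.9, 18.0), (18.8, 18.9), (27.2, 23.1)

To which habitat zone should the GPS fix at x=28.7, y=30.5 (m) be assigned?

Cast a ray rightward from (28.7, 30.5). For each polygon, the edges (by vertex number in listed order) whose endpoints lie on opposite sides of y = 30.5, where each meets that height, and whether that is right or left of the point:
Z-1: no edge straddles that height → 0 crossings.
Z-15: 3–4 at x≈17.63 (left), 7–1 at x≈30.49 (right) → 1 crossing.
Z-2: 2–3 at x≈16.79 (left), 3–4 at x≈13.79 (left) → 0 crossings.
Z-7: 2–3 at x≈12.33 (left), 5–1 at x≈25.93 (left) → 0 crossings.
Only Z-15 has an odd count, so the point is inside Z-15.

Z-15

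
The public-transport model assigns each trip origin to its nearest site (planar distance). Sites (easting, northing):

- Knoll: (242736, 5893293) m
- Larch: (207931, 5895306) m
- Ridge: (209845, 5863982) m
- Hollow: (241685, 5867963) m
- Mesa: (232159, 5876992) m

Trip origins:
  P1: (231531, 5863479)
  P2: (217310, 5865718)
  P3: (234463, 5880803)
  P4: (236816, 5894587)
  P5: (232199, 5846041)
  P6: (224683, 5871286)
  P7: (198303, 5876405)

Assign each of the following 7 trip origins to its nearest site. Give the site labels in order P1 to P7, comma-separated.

Hollow, Ridge, Mesa, Knoll, Hollow, Mesa, Ridge

P1 → Hollow (d²=123209972.00)
P2 → Ridge (d²=58739921.00)
P3 → Mesa (d²=19832137.00)
P4 → Knoll (d²=36720836.00)
P5 → Hollow (d²=570558280.00)
P6 → Mesa (d²=88449012.00)
P7 → Ridge (d²=287548693.00)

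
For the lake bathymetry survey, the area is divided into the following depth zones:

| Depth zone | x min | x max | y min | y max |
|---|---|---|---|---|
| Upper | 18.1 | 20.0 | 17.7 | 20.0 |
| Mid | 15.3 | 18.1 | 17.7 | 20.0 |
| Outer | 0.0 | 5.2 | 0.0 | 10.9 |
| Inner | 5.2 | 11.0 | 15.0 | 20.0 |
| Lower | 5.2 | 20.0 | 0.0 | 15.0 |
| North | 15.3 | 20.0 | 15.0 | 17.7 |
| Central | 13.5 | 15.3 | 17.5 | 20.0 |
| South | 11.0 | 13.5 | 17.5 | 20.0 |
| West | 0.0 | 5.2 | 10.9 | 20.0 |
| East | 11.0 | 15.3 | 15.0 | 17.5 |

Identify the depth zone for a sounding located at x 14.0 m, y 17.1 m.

The point has x = 14.0 and y = 17.1.
Only East satisfies 11.0 ≤ x ≤ 15.3 and 15.0 ≤ y ≤ 17.5.

East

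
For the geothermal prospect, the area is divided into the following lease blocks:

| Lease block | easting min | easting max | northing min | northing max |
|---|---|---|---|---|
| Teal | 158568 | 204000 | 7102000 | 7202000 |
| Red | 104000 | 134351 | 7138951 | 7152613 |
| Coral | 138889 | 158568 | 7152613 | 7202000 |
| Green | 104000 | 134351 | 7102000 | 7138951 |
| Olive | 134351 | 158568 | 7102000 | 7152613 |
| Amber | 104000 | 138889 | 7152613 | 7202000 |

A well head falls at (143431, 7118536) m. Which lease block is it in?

The point has easting = 143431 and northing = 7118536.
Only Olive satisfies 134351 ≤ easting ≤ 158568 and 7102000 ≤ northing ≤ 7152613.

Olive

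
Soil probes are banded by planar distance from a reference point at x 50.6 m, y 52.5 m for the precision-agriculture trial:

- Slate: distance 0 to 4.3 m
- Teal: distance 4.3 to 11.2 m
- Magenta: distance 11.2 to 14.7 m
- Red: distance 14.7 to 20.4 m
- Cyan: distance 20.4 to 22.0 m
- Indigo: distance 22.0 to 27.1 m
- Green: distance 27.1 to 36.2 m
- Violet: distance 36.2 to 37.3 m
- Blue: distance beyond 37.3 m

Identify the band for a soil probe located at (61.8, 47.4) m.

Distance = √((61.8−50.6)² + (47.4−52.5)²) = √(125.440 + 26.010) = 12.307 m.
11.2 ≤ 12.307 < 14.7 → Magenta.

Magenta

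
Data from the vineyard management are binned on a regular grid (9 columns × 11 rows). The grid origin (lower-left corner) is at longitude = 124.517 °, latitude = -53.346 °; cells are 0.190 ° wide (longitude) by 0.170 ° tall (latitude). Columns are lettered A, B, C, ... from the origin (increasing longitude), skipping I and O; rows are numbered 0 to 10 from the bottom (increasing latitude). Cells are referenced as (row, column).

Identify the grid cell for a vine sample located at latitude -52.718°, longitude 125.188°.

Column index: ⌊(125.188 − 124.517) / 0.190⌋ = ⌊3.532⌋ = 3 → column D
Row offset from origin: ⌊(-52.718 − -53.346) / 0.170⌋ = ⌊3.694⌋ = 3 → row 3

(3, D)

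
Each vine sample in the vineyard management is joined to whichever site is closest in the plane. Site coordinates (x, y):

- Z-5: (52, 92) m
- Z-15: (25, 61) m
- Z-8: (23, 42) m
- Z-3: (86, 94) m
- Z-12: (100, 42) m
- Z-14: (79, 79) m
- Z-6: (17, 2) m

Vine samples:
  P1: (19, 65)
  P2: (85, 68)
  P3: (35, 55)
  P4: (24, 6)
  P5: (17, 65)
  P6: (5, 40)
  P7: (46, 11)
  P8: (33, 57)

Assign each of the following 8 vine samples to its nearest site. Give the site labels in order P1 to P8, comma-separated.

P1 → Z-15 (d²=52.00)
P2 → Z-14 (d²=157.00)
P3 → Z-15 (d²=136.00)
P4 → Z-6 (d²=65.00)
P5 → Z-15 (d²=80.00)
P6 → Z-8 (d²=328.00)
P7 → Z-6 (d²=922.00)
P8 → Z-15 (d²=80.00)

Z-15, Z-14, Z-15, Z-6, Z-15, Z-8, Z-6, Z-15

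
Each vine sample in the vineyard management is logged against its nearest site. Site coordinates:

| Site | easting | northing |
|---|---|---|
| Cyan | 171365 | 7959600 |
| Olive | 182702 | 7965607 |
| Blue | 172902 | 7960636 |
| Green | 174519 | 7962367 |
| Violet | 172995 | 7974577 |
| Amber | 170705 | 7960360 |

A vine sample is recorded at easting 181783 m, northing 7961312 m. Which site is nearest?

Squared distances to each site:
Cyan: 111465668.000; Olive: 19291586.000; Blue: 79329137.000; Green: 53878721.000; Violet: 253189169.000; Amber: 123628388.000.
Minimum at Olive.

Olive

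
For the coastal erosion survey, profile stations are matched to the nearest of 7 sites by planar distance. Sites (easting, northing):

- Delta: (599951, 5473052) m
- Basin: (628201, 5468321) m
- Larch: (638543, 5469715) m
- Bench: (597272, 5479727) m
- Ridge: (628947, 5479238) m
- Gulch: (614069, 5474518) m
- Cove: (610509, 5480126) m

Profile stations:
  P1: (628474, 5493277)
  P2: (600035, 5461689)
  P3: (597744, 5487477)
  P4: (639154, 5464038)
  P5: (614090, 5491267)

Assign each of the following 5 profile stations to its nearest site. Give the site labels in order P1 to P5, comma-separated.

P1 → Ridge (d²=197317250.00)
P2 → Delta (d²=129124825.00)
P3 → Bench (d²=60285284.00)
P4 → Larch (d²=32601650.00)
P5 → Cove (d²=136945442.00)

Ridge, Delta, Bench, Larch, Cove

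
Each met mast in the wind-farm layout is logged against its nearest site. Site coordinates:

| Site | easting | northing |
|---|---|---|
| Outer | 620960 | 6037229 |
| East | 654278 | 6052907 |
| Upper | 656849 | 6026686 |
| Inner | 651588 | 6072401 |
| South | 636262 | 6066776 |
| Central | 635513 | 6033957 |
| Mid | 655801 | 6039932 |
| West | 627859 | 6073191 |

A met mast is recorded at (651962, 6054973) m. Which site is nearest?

Squared distances to each site:
Outer: 1275973540.000; East: 9632212.000; Upper: 824037138.000; Inner: 303875060.000; South: 385800809.000; Central: 712241857.000; Mid: 240969602.000; West: 912850133.000.
Minimum at East.

East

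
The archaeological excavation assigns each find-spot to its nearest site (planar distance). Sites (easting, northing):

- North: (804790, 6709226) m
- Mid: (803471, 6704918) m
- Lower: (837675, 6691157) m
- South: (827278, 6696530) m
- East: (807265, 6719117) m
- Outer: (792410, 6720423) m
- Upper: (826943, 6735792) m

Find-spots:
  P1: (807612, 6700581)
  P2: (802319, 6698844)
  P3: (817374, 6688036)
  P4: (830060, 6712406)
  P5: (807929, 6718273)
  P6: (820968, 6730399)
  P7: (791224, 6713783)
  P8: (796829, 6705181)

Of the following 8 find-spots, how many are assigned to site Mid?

P1 → Mid
P2 → Mid
P3 → South
P4 → South
P5 → East
P6 → Upper
P7 → Outer
P8 → Mid
3 of the 8 go to Mid.

3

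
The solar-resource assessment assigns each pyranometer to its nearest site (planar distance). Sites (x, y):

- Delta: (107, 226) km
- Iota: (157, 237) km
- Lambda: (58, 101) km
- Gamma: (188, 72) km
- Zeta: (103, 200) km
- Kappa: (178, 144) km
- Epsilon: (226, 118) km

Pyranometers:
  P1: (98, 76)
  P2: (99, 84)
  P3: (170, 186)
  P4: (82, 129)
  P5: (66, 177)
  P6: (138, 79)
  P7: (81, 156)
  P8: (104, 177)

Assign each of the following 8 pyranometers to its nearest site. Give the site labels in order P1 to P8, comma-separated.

Lambda, Lambda, Kappa, Lambda, Zeta, Gamma, Zeta, Zeta

P1 → Lambda (d²=2225.00)
P2 → Lambda (d²=1970.00)
P3 → Kappa (d²=1828.00)
P4 → Lambda (d²=1360.00)
P5 → Zeta (d²=1898.00)
P6 → Gamma (d²=2549.00)
P7 → Zeta (d²=2420.00)
P8 → Zeta (d²=530.00)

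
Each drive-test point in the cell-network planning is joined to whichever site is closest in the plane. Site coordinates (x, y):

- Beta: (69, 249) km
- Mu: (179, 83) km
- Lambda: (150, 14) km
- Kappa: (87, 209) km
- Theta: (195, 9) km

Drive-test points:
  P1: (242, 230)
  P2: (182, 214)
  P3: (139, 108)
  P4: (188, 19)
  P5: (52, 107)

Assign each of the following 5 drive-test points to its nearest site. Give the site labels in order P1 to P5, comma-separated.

Kappa, Kappa, Mu, Theta, Kappa

P1 → Kappa (d²=24466.00)
P2 → Kappa (d²=9050.00)
P3 → Mu (d²=2225.00)
P4 → Theta (d²=149.00)
P5 → Kappa (d²=11629.00)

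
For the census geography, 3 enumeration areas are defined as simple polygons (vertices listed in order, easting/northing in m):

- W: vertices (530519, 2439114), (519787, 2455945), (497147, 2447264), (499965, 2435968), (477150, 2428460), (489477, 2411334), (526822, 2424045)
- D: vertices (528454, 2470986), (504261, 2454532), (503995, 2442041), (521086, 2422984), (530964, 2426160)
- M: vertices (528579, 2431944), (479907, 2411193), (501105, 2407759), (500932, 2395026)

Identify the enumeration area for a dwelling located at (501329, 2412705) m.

M

Cast a ray rightward from (501329, 2412705). For each polygon, the edges (by vertex number in listed order) whose endpoints lie on opposite sides of northing = 2412705, where each meets that height, and whether that is right or left of the point:
W: 5–6 at easting≈488490.2 (left), 6–7 at easting≈493505.0 (left) → 0 crossings.
D: no edge straddles that height → 0 crossings.
M: 1–2 at easting≈483453.4 (left), 4–1 at easting≈514171.4 (right) → 1 crossing.
Only M has an odd count, so the point is inside M.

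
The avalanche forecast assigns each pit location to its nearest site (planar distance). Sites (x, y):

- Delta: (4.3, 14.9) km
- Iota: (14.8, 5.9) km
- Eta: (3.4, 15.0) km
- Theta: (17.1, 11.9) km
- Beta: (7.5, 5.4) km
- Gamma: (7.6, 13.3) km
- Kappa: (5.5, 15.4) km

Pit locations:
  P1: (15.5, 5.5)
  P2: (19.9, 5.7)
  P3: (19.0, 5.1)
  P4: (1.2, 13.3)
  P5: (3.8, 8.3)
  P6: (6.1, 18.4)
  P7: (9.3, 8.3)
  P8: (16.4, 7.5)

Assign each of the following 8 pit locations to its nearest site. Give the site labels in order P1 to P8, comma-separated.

P1 → Iota (d²=0.65)
P2 → Iota (d²=26.05)
P3 → Iota (d²=18.28)
P4 → Eta (d²=7.73)
P5 → Beta (d²=22.10)
P6 → Kappa (d²=9.36)
P7 → Beta (d²=11.65)
P8 → Iota (d²=5.12)

Iota, Iota, Iota, Eta, Beta, Kappa, Beta, Iota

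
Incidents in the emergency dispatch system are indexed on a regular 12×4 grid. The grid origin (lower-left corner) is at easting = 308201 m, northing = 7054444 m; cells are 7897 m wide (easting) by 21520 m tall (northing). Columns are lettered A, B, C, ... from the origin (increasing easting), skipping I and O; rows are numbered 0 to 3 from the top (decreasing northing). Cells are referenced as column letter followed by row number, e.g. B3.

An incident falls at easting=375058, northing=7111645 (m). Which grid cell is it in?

J1

Column index: ⌊(375058 − 308201) / 7897⌋ = ⌊8.466⌋ = 8 → column J
Row offset from origin: ⌊(7111645 − 7054444) / 21520⌋ = ⌊2.658⌋ = 2 → row 1 (counted from top)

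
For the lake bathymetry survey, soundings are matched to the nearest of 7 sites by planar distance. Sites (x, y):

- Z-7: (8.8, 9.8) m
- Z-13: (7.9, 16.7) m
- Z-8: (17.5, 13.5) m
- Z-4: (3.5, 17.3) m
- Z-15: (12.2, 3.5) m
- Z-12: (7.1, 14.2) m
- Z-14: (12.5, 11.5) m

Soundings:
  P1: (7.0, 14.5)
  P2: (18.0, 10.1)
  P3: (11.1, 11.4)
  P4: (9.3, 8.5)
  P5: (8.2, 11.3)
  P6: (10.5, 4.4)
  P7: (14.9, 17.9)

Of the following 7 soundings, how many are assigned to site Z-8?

2

P1 → Z-12
P2 → Z-8
P3 → Z-14
P4 → Z-7
P5 → Z-7
P6 → Z-15
P7 → Z-8
2 of the 7 go to Z-8.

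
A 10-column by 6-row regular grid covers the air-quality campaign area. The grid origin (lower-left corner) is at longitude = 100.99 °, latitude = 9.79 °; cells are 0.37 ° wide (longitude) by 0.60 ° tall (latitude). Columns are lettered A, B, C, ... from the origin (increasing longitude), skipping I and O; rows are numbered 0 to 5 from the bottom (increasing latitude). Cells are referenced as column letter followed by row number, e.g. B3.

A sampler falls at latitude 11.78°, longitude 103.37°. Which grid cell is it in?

Column index: ⌊(103.37 − 100.99) / 0.37⌋ = ⌊6.432⌋ = 6 → column G
Row offset from origin: ⌊(11.78 − 9.79) / 0.60⌋ = ⌊3.317⌋ = 3 → row 3

G3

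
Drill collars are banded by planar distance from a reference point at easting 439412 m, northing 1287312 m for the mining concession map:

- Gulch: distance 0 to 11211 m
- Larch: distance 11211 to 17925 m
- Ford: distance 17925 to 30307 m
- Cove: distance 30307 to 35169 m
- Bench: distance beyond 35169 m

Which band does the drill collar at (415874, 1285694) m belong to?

Ford

Distance = √((415874−439412)² + (1285694−1287312)²) = √(554037444.000 + 2617924.000) = 23593.545 m.
17925 ≤ 23593.545 < 30307 → Ford.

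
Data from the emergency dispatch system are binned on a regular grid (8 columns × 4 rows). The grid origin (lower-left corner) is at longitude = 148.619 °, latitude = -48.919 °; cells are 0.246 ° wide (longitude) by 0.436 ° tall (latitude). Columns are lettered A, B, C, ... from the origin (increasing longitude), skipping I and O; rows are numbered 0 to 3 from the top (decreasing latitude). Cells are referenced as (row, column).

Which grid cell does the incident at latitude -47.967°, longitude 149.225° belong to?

Column index: ⌊(149.225 − 148.619) / 0.246⌋ = ⌊2.463⌋ = 2 → column C
Row offset from origin: ⌊(-47.967 − -48.919) / 0.436⌋ = ⌊2.183⌋ = 2 → row 1 (counted from top)

(1, C)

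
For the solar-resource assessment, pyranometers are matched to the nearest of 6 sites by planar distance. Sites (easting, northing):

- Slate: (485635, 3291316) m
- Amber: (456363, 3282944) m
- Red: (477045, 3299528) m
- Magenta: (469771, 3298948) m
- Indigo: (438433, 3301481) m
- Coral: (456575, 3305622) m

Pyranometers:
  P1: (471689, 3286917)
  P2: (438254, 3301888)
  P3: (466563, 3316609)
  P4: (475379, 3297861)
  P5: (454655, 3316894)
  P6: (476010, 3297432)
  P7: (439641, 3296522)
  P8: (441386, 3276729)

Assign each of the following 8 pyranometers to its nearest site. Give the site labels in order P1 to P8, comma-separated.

P1 → Magenta (d²=148423685.00)
P2 → Indigo (d²=197690.00)
P3 → Coral (d²=220474313.00)
P4 → Red (d²=5554445.00)
P5 → Coral (d²=130744384.00)
P6 → Red (d²=5464441.00)
P7 → Indigo (d²=26050945.00)
P8 → Amber (d²=262936754.00)

Magenta, Indigo, Coral, Red, Coral, Red, Indigo, Amber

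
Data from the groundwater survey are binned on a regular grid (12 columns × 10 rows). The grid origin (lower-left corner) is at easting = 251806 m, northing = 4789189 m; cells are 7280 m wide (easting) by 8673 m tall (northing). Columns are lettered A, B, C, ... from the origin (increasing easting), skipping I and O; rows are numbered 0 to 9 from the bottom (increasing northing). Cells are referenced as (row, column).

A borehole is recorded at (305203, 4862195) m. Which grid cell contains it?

Column index: ⌊(305203 − 251806) / 7280⌋ = ⌊7.335⌋ = 7 → column H
Row offset from origin: ⌊(4862195 − 4789189) / 8673⌋ = ⌊8.418⌋ = 8 → row 8

(8, H)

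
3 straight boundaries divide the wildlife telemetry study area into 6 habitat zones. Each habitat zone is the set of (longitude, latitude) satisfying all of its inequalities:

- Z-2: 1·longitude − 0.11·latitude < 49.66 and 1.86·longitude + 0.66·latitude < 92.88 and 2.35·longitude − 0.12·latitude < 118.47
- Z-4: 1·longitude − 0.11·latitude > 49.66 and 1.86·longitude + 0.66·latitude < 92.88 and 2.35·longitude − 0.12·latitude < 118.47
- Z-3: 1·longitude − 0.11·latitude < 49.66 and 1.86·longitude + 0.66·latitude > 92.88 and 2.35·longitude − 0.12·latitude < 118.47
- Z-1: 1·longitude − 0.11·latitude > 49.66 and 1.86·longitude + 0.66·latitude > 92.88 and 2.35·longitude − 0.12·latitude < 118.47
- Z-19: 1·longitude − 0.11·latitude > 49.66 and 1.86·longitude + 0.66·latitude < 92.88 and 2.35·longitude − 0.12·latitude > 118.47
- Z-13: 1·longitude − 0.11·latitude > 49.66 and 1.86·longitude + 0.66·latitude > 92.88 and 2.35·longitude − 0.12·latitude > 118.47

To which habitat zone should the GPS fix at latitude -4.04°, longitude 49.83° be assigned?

1·49.83 − 0.11·-4.04 = 50.274, which is > 49.66
1.86·49.83 + 0.66·-4.04 = 90.017, which is < 92.88
2.35·49.83 − 0.12·-4.04 = 117.585, which is < 118.47
This sign pattern matches Z-4.

Z-4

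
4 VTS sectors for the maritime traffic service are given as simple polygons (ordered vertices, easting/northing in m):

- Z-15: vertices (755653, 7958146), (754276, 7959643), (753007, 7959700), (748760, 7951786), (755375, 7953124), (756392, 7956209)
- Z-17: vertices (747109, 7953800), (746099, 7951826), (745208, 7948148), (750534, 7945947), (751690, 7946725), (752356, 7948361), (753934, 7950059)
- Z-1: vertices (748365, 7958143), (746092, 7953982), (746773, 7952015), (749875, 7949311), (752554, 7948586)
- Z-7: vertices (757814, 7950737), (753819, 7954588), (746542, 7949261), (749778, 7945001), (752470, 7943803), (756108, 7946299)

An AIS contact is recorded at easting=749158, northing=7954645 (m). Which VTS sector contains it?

Cast a ray rightward from (749158, 7954645). For each polygon, the edges (by vertex number in listed order) whose endpoints lie on opposite sides of northing = 7954645, where each meets that height, and whether that is right or left of the point:
Z-15: 3–4 at easting≈750294.3 (right), 5–6 at easting≈755876.4 (right) → 2 crossings.
Z-17: no edge straddles that height → 0 crossings.
Z-1: 1–2 at easting≈746454.2 (left), 5–1 at easting≈749898.2 (right) → 1 crossing.
Z-7: no edge straddles that height → 0 crossings.
Only Z-1 has an odd count, so the point is inside Z-1.

Z-1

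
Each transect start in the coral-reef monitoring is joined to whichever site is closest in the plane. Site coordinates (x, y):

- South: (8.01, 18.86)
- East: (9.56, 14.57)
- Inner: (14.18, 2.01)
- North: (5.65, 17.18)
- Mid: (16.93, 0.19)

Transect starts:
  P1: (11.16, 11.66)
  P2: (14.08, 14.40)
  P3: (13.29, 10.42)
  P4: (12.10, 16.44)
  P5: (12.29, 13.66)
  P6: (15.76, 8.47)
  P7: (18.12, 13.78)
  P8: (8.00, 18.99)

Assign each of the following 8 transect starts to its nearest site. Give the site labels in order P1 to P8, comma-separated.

East, East, East, East, East, Inner, East, South

P1 → East (d²=11.03)
P2 → East (d²=20.46)
P3 → East (d²=31.14)
P4 → East (d²=9.95)
P5 → East (d²=8.28)
P6 → Inner (d²=44.23)
P7 → East (d²=73.90)
P8 → South (d²=0.02)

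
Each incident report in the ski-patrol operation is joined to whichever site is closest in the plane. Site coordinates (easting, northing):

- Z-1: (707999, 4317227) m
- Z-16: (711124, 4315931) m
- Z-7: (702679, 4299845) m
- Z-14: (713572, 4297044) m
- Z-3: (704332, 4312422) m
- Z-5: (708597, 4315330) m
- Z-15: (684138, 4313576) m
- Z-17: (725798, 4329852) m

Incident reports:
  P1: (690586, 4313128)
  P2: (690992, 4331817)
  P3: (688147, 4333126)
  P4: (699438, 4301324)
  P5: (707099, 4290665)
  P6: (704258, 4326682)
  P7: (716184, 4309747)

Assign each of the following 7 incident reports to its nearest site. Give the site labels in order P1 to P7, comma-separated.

P1 → Z-15 (d²=41777408.00)
P2 → Z-15 (d²=379711397.00)
P3 → Z-15 (d²=398274581.00)
P4 → Z-7 (d²=12691522.00)
P5 → Z-14 (d²=82591370.00)
P6 → Z-1 (d²=103392106.00)
P7 → Z-16 (d²=63845456.00)

Z-15, Z-15, Z-15, Z-7, Z-14, Z-1, Z-16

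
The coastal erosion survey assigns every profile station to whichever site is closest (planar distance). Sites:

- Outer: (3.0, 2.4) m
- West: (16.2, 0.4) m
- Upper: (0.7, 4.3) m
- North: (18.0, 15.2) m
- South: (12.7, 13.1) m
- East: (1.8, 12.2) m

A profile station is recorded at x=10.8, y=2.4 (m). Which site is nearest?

Squared distances to each site:
Outer: 60.840; West: 33.160; Upper: 105.620; North: 215.680; South: 118.100; East: 177.040.
Minimum at West.

West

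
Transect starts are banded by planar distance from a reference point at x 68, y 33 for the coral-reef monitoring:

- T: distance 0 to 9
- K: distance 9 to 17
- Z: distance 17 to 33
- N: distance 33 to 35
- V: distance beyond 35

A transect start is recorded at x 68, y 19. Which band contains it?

K

Distance = √((68−68)² + (19−33)²) = √(0.000 + 196.000) = 14.000.
9 ≤ 14.000 < 17 → K.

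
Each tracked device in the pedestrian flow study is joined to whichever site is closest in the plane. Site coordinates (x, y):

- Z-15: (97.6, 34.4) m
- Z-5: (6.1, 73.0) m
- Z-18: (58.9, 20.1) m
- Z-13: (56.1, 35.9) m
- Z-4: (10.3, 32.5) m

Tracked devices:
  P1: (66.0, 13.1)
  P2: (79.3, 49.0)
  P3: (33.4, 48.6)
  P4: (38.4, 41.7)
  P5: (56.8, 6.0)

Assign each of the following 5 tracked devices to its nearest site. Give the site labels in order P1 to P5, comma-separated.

Z-18, Z-15, Z-13, Z-13, Z-18

P1 → Z-18 (d²=99.41)
P2 → Z-15 (d²=548.05)
P3 → Z-13 (d²=676.58)
P4 → Z-13 (d²=346.93)
P5 → Z-18 (d²=203.22)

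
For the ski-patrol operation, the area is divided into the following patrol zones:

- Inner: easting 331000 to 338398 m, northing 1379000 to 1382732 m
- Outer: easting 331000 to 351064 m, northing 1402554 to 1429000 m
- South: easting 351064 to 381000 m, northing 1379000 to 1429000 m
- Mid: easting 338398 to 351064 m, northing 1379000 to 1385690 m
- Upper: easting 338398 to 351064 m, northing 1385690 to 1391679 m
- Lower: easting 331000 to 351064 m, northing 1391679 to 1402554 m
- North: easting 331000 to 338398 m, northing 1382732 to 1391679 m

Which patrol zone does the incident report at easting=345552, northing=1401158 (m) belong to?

Lower

The point has easting = 345552 and northing = 1401158.
Only Lower satisfies 331000 ≤ easting ≤ 351064 and 1391679 ≤ northing ≤ 1402554.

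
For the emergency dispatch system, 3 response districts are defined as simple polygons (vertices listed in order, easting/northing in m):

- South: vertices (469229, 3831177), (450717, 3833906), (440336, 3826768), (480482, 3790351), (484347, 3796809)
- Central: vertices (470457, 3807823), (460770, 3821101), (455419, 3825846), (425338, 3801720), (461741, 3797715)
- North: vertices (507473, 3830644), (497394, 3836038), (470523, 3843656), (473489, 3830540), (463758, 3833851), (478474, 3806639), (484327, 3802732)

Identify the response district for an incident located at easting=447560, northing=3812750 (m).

Central

Cast a ray rightward from (447560, 3812750). For each polygon, the edges (by vertex number in listed order) whose endpoints lie on opposite sides of northing = 3812750, where each meets that height, and whether that is right or left of the point:
South: 3–4 at easting≈455789.4 (right), 5–1 at easting≈477334.8 (right) → 2 crossings.
Central: 1–2 at easting≈466862.5 (right), 3–4 at easting≈439090.5 (left) → 1 crossing.
North: 5–6 at easting≈475169.2 (right), 7–1 at easting≈492634.4 (right) → 2 crossings.
Only Central has an odd count, so the point is inside Central.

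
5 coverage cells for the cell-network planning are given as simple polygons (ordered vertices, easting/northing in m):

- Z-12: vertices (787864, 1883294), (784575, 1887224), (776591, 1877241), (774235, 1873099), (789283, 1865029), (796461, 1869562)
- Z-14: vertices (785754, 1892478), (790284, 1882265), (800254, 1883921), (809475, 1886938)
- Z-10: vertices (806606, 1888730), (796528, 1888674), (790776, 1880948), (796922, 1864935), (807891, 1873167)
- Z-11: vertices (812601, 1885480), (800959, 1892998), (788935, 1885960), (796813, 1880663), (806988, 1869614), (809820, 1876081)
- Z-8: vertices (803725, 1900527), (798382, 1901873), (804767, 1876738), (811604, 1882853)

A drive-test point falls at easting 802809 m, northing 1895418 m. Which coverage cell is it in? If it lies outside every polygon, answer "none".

Z-8

Cast a ray rightward from (802809, 1895418). For each polygon, the edges (by vertex number in listed order) whose endpoints lie on opposite sides of northing = 1895418, where each meets that height, and whether that is right or left of the point:
Z-12: no edge straddles that height → 0 crossings.
Z-14: no edge straddles that height → 0 crossings.
Z-10: no edge straddles that height → 0 crossings.
Z-11: no edge straddles that height → 0 crossings.
Z-8: 2–3 at easting≈800021.8 (left), 4–1 at easting≈806002.6 (right) → 1 crossing.
Only Z-8 has an odd count, so the point is inside Z-8.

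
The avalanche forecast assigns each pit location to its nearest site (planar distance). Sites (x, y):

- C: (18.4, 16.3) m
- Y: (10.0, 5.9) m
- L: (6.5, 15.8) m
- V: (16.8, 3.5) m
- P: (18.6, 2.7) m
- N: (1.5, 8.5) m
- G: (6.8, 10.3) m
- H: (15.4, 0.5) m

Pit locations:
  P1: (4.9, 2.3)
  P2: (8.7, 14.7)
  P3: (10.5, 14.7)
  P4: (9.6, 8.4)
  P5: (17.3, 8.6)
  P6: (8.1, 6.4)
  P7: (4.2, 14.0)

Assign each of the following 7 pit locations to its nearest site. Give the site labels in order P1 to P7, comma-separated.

Y, L, L, Y, V, Y, L

P1 → Y (d²=38.97)
P2 → L (d²=6.05)
P3 → L (d²=17.21)
P4 → Y (d²=6.41)
P5 → V (d²=26.26)
P6 → Y (d²=3.86)
P7 → L (d²=8.53)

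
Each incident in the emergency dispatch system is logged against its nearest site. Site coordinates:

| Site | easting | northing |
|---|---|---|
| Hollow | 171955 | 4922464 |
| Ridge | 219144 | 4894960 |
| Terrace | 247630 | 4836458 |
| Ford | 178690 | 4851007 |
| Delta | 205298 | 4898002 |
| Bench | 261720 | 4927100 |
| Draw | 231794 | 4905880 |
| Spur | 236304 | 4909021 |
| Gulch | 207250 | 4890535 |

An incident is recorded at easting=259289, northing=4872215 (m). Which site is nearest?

Terrace

Squared distances to each site:
Hollow: 10152189557.000; Ridge: 2128956050.000; Terrace: 1414495330.000; Ford: 6945978065.000; Delta: 3579997450.000; Bench: 3018272986.000; Draw: 1889307250.000; Spur: 1882991861.000; Gulch: 3043679921.000.
Minimum at Terrace.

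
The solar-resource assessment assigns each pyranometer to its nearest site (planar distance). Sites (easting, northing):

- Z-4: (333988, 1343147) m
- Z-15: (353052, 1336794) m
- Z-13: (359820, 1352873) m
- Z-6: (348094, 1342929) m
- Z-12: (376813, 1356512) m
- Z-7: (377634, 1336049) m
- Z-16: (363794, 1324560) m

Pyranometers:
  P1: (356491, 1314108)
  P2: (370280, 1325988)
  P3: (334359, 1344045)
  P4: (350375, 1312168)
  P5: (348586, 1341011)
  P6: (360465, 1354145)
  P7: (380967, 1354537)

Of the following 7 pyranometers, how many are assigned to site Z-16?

3

P1 → Z-16
P2 → Z-16
P3 → Z-4
P4 → Z-16
P5 → Z-6
P6 → Z-13
P7 → Z-12
3 of the 7 go to Z-16.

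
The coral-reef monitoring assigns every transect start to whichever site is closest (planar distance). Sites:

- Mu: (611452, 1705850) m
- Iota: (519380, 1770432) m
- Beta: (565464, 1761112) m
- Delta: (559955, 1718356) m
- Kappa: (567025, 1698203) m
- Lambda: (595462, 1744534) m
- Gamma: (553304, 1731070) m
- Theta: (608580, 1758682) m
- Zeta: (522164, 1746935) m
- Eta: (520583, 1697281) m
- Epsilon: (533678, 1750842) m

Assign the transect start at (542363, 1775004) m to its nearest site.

Iota

Squared distances to each site:
Mu: 9555565637.000; Iota: 549121473.000; Beta: 726643865.000; Delta: 3518474368.000; Kappa: 6506607845.000; Lambda: 3747924701.000; Gamma: 2049901837.000; Theta: 4651098773.000; Zeta: 1195868362.000; Eta: 6515233129.000; Epsilon: 659231469.000.
Minimum at Iota.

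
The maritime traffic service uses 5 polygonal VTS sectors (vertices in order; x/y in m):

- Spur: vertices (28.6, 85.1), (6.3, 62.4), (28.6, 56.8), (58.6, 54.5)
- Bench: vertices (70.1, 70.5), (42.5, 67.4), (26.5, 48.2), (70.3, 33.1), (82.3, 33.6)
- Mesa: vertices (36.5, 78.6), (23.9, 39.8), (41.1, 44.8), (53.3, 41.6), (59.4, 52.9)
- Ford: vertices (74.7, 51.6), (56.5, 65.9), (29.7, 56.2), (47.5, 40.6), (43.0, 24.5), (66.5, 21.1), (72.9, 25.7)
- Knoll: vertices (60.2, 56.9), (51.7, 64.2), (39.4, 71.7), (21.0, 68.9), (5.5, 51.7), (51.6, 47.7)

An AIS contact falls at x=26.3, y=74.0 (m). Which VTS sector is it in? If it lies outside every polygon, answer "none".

Cast a ray rightward from (26.3, 74.0). For each polygon, the edges (by vertex number in listed order) whose endpoints lie on opposite sides of y = 74.0, where each meets that height, and whether that is right or left of the point:
Spur: 1–2 at x≈17.70 (left), 4–1 at x≈39.48 (right) → 1 crossing.
Bench: no edge straddles that height → 0 crossings.
Mesa: 1–2 at x≈35.01 (right), 5–1 at x≈40.60 (right) → 2 crossings.
Ford: no edge straddles that height → 0 crossings.
Knoll: no edge straddles that height → 0 crossings.
Only Spur has an odd count, so the point is inside Spur.

Spur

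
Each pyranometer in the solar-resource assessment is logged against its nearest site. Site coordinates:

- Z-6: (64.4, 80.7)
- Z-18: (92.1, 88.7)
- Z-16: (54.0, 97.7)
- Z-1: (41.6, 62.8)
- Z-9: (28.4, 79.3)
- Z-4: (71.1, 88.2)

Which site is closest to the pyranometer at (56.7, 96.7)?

Squared distances to each site:
Z-6: 315.290; Z-18: 1317.160; Z-16: 8.290; Z-1: 1377.220; Z-9: 1103.650; Z-4: 279.610.
Minimum at Z-16.

Z-16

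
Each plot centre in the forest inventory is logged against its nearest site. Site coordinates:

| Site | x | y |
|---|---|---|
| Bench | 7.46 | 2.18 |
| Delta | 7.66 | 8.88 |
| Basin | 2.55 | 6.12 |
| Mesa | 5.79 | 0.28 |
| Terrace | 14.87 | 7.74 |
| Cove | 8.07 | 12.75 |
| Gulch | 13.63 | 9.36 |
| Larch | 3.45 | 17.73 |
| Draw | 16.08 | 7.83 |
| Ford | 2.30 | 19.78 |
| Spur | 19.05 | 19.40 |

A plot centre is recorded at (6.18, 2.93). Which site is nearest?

Bench

Squared distances to each site:
Bench: 2.201; Delta: 37.593; Basin: 23.353; Mesa: 7.175; Terrace: 98.652; Cove: 100.005; Gulch: 96.847; Larch: 226.493; Draw: 122.020; Ford: 298.977; Spur: 436.898.
Minimum at Bench.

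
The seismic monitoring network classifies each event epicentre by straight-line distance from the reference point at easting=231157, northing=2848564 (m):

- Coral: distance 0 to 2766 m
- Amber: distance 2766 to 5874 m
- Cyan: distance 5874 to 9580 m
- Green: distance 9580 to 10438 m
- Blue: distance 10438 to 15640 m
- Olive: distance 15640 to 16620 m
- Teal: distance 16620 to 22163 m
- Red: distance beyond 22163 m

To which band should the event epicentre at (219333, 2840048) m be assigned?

Distance = √((219333−231157)² + (2840048−2848564)²) = √(139806976.000 + 72522256.000) = 14571.521 m.
10438 ≤ 14571.521 < 15640 → Blue.

Blue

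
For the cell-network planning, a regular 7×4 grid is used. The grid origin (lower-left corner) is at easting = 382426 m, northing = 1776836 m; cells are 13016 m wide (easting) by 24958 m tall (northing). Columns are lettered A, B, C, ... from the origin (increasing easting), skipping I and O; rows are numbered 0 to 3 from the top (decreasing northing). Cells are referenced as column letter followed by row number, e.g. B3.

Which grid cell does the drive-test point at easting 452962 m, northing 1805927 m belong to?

Column index: ⌊(452962 − 382426) / 13016⌋ = ⌊5.419⌋ = 5 → column F
Row offset from origin: ⌊(1805927 − 1776836) / 24958⌋ = ⌊1.166⌋ = 1 → row 2 (counted from top)

F2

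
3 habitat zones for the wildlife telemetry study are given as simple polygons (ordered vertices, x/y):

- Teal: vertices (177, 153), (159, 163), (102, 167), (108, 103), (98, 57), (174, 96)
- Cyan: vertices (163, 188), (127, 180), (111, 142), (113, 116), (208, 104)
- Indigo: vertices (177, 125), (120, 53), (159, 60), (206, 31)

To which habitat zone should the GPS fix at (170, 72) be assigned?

Indigo

Cast a ray rightward from (170, 72). For each polygon, the edges (by vertex number in listed order) whose endpoints lie on opposite sides of y = 72, where each meets that height, and whether that is right or left of the point:
Teal: 4–5 at x≈101.3 (left), 5–6 at x≈127.2 (left) → 0 crossings.
Cyan: no edge straddles that height → 0 crossings.
Indigo: 1–2 at x≈135.0 (left), 4–1 at x≈193.4 (right) → 1 crossing.
Only Indigo has an odd count, so the point is inside Indigo.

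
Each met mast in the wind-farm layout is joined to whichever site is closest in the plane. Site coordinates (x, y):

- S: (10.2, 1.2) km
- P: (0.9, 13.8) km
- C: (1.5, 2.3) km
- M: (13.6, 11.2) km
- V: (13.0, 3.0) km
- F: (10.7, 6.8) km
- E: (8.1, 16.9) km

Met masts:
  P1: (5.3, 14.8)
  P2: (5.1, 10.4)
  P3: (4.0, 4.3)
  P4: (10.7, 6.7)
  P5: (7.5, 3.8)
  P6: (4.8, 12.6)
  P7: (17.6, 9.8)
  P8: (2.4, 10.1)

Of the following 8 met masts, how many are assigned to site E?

1

P1 → E
P2 → P
P3 → C
P4 → F
P5 → S
P6 → P
P7 → M
P8 → P
1 of the 8 goes to E.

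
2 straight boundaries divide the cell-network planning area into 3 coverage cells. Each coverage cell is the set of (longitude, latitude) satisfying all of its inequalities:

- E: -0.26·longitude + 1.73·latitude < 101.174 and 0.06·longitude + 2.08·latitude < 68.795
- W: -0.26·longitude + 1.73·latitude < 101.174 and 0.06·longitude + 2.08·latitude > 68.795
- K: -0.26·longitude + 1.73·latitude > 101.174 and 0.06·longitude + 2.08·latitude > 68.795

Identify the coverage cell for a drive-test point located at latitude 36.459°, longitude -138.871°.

-0.26·-138.871 + 1.73·36.459 = 99.181, which is < 101.174
0.06·-138.871 + 2.08·36.459 = 67.502, which is < 68.795
This sign pattern matches E.

E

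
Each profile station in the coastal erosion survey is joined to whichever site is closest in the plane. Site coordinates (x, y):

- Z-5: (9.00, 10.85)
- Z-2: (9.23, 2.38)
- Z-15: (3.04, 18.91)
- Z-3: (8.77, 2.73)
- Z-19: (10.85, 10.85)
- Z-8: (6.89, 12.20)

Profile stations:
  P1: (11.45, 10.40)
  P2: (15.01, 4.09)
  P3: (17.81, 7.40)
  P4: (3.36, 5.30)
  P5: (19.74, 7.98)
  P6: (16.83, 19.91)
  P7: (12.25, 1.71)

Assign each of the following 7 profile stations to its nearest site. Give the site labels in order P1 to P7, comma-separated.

Z-19, Z-2, Z-19, Z-3, Z-19, Z-19, Z-2

P1 → Z-19 (d²=0.56)
P2 → Z-2 (d²=36.33)
P3 → Z-19 (d²=60.34)
P4 → Z-3 (d²=35.87)
P5 → Z-19 (d²=87.27)
P6 → Z-19 (d²=117.84)
P7 → Z-2 (d²=9.57)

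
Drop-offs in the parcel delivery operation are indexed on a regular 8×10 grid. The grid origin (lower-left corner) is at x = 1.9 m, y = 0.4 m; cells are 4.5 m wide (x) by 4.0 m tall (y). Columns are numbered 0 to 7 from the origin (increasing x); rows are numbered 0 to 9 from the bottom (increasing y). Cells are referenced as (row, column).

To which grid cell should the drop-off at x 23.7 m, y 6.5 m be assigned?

Column index: ⌊(23.7 − 1.9) / 4.5⌋ = ⌊4.844⌋ = 4
Row offset from origin: ⌊(6.5 − 0.4) / 4.0⌋ = ⌊1.525⌋ = 1 → row 1

(1, 4)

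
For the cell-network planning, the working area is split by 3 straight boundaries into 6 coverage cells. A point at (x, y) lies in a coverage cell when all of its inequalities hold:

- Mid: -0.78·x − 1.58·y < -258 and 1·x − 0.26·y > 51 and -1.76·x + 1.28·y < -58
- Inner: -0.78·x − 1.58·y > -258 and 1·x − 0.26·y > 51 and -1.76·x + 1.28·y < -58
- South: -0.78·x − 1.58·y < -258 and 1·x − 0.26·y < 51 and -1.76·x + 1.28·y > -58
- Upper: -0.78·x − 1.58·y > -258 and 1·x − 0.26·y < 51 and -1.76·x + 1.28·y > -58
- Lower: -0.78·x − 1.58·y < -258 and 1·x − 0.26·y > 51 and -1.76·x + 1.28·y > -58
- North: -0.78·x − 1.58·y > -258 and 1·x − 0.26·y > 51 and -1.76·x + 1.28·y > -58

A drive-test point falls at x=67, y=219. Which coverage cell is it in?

South

-0.78·67 − 1.58·219 = -398.280, which is < -258
1·67 − 0.26·219 = 10.060, which is < 51
-1.76·67 + 1.28·219 = 162.400, which is > -58
This sign pattern matches South.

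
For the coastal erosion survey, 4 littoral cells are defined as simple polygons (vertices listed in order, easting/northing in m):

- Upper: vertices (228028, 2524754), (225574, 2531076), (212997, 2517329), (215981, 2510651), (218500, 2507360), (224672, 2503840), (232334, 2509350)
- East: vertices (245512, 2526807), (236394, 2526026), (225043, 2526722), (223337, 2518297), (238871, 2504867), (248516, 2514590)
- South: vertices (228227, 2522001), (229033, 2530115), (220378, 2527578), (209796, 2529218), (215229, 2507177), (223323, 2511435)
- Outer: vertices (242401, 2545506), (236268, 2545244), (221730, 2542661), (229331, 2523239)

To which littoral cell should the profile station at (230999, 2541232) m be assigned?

Cast a ray rightward from (230999, 2541232). For each polygon, the edges (by vertex number in listed order) whose endpoints lie on opposite sides of northing = 2541232, where each meets that height, and whether that is right or left of the point:
Upper: no edge straddles that height → 0 crossings.
East: no edge straddles that height → 0 crossings.
South: no edge straddles that height → 0 crossings.
Outer: 3–4 at easting≈222289.3 (left), 4–1 at easting≈239892.3 (right) → 1 crossing.
Only Outer has an odd count, so the point is inside Outer.

Outer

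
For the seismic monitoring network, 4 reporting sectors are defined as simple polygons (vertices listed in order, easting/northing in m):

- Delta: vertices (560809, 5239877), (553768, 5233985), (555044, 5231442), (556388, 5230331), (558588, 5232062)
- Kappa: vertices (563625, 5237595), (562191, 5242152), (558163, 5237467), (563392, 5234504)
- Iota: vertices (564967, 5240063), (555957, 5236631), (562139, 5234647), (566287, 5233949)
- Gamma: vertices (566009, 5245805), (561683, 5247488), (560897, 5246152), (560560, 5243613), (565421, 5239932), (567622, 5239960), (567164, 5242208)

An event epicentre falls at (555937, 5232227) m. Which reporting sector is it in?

Delta

Cast a ray rightward from (555937, 5232227). For each polygon, the edges (by vertex number in listed order) whose endpoints lie on opposite sides of northing = 5232227, where each meets that height, and whether that is right or left of the point:
Delta: 2–3 at easting≈554650.1 (left), 5–1 at easting≈558634.9 (right) → 1 crossing.
Kappa: no edge straddles that height → 0 crossings.
Iota: no edge straddles that height → 0 crossings.
Gamma: no edge straddles that height → 0 crossings.
Only Delta has an odd count, so the point is inside Delta.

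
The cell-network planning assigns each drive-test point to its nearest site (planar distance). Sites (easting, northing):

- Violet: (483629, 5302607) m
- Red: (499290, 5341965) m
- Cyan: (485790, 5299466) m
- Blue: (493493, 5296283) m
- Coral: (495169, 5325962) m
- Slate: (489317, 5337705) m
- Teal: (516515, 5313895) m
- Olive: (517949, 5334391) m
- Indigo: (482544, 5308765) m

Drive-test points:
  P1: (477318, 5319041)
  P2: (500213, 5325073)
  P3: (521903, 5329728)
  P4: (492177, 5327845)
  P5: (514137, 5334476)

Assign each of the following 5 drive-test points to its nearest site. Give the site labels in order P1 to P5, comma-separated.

P1 → Indigo (d²=132907252.00)
P2 → Coral (d²=26232257.00)
P3 → Olive (d²=37377685.00)
P4 → Coral (d²=12497753.00)
P5 → Olive (d²=14538569.00)

Indigo, Coral, Olive, Coral, Olive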